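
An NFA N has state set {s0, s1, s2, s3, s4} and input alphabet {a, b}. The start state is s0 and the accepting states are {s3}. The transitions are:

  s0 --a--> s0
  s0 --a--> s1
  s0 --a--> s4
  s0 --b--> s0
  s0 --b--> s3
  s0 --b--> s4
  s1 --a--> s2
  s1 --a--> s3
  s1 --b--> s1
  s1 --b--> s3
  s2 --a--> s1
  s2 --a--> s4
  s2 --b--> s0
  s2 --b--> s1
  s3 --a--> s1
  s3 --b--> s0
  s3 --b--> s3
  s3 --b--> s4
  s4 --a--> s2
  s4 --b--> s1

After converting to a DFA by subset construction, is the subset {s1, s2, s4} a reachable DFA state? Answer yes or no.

Start state of the DFA: {s0}.
{s0} --a--> {s0, s1, s4}  [new]
{s0} --b--> {s0, s3, s4}  [new]
{s0, s1, s4} --a--> {s0, s1, s2, s3, s4}  [new]
{s0, s1, s4} --b--> {s0, s1, s3, s4}  [new]
{s0, s3, s4} --a--> {s0, s1, s2, s4}  [new]
{s0, s3, s4} --b--> {s0, s1, s3, s4}  [seen]
{s0, s1, s2, s3, s4} --a--> {s0, s1, s2, s3, s4}  [seen]
{s0, s1, s2, s3, s4} --b--> {s0, s1, s3, s4}  [seen]
{s0, s1, s3, s4} --a--> {s0, s1, s2, s3, s4}  [seen]
{s0, s1, s3, s4} --b--> {s0, s1, s3, s4}  [seen]
{s0, s1, s2, s4} --a--> {s0, s1, s2, s3, s4}  [seen]
{s0, s1, s2, s4} --b--> {s0, s1, s3, s4}  [seen]
Reachable DFA states: {s0}, {s0, s1, s4}, {s0, s3, s4}, {s0, s1, s2, s3, s4}, {s0, s1, s3, s4}, {s0, s1, s2, s4}.
{s1, s2, s4} is not among them.

no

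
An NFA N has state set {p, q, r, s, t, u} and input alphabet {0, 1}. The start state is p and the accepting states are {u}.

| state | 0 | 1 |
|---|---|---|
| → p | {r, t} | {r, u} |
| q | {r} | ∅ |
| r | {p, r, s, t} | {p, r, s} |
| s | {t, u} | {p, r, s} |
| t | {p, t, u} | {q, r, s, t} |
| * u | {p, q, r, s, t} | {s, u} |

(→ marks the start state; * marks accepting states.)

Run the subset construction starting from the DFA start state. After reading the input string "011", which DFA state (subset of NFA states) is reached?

Start: {p}.
δ(p,0) = {r, t}.
Union: {r, t}.
After 0: {r, t}.
δ(r,1) = {p, r, s}; δ(t,1) = {q, r, s, t}.
Union: {p, q, r, s, t}.
After 1: {p, q, r, s, t}.
δ(p,1) = {r, u}; δ(q,1) = ∅; δ(r,1) = {p, r, s}; δ(s,1) = {p, r, s}; δ(t,1) = {q, r, s, t}.
Union: {p, q, r, s, t, u}.
After 1: {p, q, r, s, t, u}.

{p, q, r, s, t, u}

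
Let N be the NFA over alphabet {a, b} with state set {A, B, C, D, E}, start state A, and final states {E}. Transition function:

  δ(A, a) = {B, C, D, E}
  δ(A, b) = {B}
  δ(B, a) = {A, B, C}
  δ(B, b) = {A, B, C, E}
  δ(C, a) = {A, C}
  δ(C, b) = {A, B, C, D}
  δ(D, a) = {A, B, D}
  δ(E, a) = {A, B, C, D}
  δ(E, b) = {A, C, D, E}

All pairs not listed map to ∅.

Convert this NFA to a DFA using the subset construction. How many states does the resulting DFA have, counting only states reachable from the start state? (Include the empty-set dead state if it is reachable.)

7

Start state of the DFA: {A}.
{A} --a--> {B, C, D, E}  [new]
{A} --b--> {B}  [new]
{B, C, D, E} --a--> {A, B, C, D}  [new]
{B, C, D, E} --b--> {A, B, C, D, E}  [new]
{B} --a--> {A, B, C}  [new]
{B} --b--> {A, B, C, E}  [new]
{A, B, C, D} --a--> {A, B, C, D, E}  [seen]
{A, B, C, D} --b--> {A, B, C, D, E}  [seen]
{A, B, C, D, E} --a--> {A, B, C, D, E}  [seen]
{A, B, C, D, E} --b--> {A, B, C, D, E}  [seen]
{A, B, C} --a--> {A, B, C, D, E}  [seen]
{A, B, C} --b--> {A, B, C, D, E}  [seen]
{A, B, C, E} --a--> {A, B, C, D, E}  [seen]
{A, B, C, E} --b--> {A, B, C, D, E}  [seen]
Reachable DFA states: {A}, {B, C, D, E}, {B}, {A, B, C, D}, {A, B, C, D, E}, {A, B, C}, {A, B, C, E}.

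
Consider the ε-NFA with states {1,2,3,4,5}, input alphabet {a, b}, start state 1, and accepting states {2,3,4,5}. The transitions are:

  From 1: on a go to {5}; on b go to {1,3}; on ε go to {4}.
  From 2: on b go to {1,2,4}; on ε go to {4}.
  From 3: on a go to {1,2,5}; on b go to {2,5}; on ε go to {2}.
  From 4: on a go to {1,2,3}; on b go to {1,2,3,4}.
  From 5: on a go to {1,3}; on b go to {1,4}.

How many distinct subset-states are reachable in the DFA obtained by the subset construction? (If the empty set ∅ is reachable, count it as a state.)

Start state of the DFA: {1,4} (ε-closure of the NFA start).
{1,4} --a--> {1,2,3,4,5}  [new]
{1,4} --b--> {1,2,3,4}  [new]
{1,2,3,4,5} --a--> {1,2,3,4,5}  [seen]
{1,2,3,4,5} --b--> {1,2,3,4,5}  [seen]
{1,2,3,4} --a--> {1,2,3,4,5}  [seen]
{1,2,3,4} --b--> {1,2,3,4,5}  [seen]
Reachable DFA states: {1,4}, {1,2,3,4,5}, {1,2,3,4}.

3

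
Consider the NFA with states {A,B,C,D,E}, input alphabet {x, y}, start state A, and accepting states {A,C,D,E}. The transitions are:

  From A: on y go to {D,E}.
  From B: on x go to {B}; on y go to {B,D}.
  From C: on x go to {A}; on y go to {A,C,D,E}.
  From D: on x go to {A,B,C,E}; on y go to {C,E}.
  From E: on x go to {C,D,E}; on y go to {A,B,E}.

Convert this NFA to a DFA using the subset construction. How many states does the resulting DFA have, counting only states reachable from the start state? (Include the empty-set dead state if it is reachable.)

5

Start state of the DFA: {A}.
{A} --x--> ∅  [new]
{A} --y--> {D,E}  [new]
∅ --x--> ∅  [seen]
∅ --y--> ∅  [seen]
{D,E} --x--> {A,B,C,D,E}  [new]
{D,E} --y--> {A,B,C,E}  [new]
{A,B,C,D,E} --x--> {A,B,C,D,E}  [seen]
{A,B,C,D,E} --y--> {A,B,C,D,E}  [seen]
{A,B,C,E} --x--> {A,B,C,D,E}  [seen]
{A,B,C,E} --y--> {A,B,C,D,E}  [seen]
Reachable DFA states: {A}, ∅, {D,E}, {A,B,C,D,E}, {A,B,C,E}.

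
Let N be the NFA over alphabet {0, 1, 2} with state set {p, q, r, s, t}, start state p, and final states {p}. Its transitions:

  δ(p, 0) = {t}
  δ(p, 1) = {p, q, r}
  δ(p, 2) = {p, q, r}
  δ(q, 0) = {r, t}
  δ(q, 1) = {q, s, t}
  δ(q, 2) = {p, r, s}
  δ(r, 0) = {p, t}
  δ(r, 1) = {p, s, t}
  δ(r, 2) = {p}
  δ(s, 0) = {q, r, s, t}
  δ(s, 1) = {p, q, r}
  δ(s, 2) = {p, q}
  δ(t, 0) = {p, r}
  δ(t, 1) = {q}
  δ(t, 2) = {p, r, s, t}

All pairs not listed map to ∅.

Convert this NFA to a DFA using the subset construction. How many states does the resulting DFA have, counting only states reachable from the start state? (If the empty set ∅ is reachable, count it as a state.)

Start state of the DFA: {p}.
{p} --0--> {t}  [new]
{p} --1--> {p, q, r}  [new]
{p} --2--> {p, q, r}  [seen]
{t} --0--> {p, r}  [new]
{t} --1--> {q}  [new]
{t} --2--> {p, r, s, t}  [new]
{p, q, r} --0--> {p, r, t}  [new]
{p, q, r} --1--> {p, q, r, s, t}  [new]
{p, q, r} --2--> {p, q, r, s}  [new]
{p, r} --0--> {p, t}  [new]
{p, r} --1--> {p, q, r, s, t}  [seen]
{p, r} --2--> {p, q, r}  [seen]
{q} --0--> {r, t}  [new]
{q} --1--> {q, s, t}  [new]
{q} --2--> {p, r, s}  [new]
{p, r, s, t} --0--> {p, q, r, s, t}  [seen]
{p, r, s, t} --1--> {p, q, r, s, t}  [seen]
{p, r, s, t} --2--> {p, q, r, s, t}  [seen]
{p, r, t} --0--> {p, r, t}  [seen]
{p, r, t} --1--> {p, q, r, s, t}  [seen]
{p, r, t} --2--> {p, q, r, s, t}  [seen]
{p, q, r, s, t} --0--> {p, q, r, s, t}  [seen]
{p, q, r, s, t} --1--> {p, q, r, s, t}  [seen]
{p, q, r, s, t} --2--> {p, q, r, s, t}  [seen]
{p, q, r, s} --0--> {p, q, r, s, t}  [seen]
{p, q, r, s} --1--> {p, q, r, s, t}  [seen]
{p, q, r, s} --2--> {p, q, r, s}  [seen]
{p, t} --0--> {p, r, t}  [seen]
{p, t} --1--> {p, q, r}  [seen]
{p, t} --2--> {p, q, r, s, t}  [seen]
{r, t} --0--> {p, r, t}  [seen]
{r, t} --1--> {p, q, s, t}  [new]
{r, t} --2--> {p, r, s, t}  [seen]
{q, s, t} --0--> {p, q, r, s, t}  [seen]
{q, s, t} --1--> {p, q, r, s, t}  [seen]
{q, s, t} --2--> {p, q, r, s, t}  [seen]
{p, r, s} --0--> {p, q, r, s, t}  [seen]
{p, r, s} --1--> {p, q, r, s, t}  [seen]
{p, r, s} --2--> {p, q, r}  [seen]
{p, q, s, t} --0--> {p, q, r, s, t}  [seen]
{p, q, s, t} --1--> {p, q, r, s, t}  [seen]
{p, q, s, t} --2--> {p, q, r, s, t}  [seen]
Reachable DFA states: {p}, {t}, {p, q, r}, {p, r}, {q}, {p, r, s, t}, {p, r, t}, {p, q, r, s, t}, {p, q, r, s}, {p, t}, {r, t}, {q, s, t}, {p, r, s}, {p, q, s, t}.

14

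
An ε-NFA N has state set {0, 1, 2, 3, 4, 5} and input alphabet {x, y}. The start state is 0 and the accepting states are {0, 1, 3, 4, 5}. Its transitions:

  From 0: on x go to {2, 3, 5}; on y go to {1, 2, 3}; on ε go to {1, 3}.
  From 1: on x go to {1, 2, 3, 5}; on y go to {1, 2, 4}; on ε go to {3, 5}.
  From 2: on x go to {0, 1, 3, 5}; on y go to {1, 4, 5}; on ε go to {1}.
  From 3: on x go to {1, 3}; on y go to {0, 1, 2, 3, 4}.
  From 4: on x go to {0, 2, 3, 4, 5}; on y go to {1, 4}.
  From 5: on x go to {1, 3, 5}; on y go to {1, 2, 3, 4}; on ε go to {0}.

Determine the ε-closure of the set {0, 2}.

Begin with {0, 2}.
0 →ε {1, 3}; add 1, 3.
1 →ε {3, 5}; add 5.
ε-closure = {0, 1, 2, 3, 5}.

{0, 1, 2, 3, 5}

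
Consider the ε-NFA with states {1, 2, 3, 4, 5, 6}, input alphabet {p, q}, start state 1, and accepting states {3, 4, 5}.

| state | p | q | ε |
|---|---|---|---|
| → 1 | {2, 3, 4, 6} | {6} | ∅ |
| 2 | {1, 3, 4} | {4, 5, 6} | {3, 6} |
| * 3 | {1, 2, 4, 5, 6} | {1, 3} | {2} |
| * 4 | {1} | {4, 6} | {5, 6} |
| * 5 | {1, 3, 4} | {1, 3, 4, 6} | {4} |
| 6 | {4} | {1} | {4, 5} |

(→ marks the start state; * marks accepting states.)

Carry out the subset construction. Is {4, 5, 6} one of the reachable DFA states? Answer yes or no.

Start state of the DFA: {1} (ε-closure of the NFA start).
{1} --p--> {2, 3, 4, 5, 6}  [new]
{1} --q--> {4, 5, 6}  [new]
{2, 3, 4, 5, 6} --p--> {1, 2, 3, 4, 5, 6}  [new]
{2, 3, 4, 5, 6} --q--> {1, 2, 3, 4, 5, 6}  [seen]
{4, 5, 6} --p--> {1, 2, 3, 4, 5, 6}  [seen]
{4, 5, 6} --q--> {1, 2, 3, 4, 5, 6}  [seen]
{1, 2, 3, 4, 5, 6} --p--> {1, 2, 3, 4, 5, 6}  [seen]
{1, 2, 3, 4, 5, 6} --q--> {1, 2, 3, 4, 5, 6}  [seen]
Reachable DFA states: {1}, {2, 3, 4, 5, 6}, {4, 5, 6}, {1, 2, 3, 4, 5, 6}.
{4, 5, 6} is among them.

yes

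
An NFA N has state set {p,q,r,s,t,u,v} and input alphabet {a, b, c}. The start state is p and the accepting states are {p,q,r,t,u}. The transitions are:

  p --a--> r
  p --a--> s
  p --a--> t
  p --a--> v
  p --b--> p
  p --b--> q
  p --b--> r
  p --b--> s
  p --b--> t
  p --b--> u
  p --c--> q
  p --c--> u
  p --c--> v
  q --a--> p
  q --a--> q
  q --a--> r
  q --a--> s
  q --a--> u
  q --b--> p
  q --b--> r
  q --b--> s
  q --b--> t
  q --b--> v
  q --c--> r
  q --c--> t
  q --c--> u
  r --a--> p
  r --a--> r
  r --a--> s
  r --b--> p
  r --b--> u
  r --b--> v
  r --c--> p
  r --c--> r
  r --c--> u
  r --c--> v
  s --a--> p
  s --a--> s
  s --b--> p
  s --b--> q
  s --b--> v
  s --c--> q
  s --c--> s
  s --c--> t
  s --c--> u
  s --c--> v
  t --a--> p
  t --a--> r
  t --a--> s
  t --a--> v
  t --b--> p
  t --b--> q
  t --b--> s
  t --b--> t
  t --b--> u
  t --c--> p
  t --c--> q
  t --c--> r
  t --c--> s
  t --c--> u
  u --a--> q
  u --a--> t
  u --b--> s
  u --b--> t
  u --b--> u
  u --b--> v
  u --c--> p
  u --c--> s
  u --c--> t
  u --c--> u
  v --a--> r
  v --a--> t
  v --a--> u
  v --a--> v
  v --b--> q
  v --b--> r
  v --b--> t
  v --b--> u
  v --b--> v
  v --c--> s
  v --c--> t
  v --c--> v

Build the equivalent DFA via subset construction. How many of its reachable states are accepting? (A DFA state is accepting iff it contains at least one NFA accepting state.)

6

Start state of the DFA: {p}.
{p} --a--> {r,s,t,v}  [new]
{p} --b--> {p,q,r,s,t,u}  [new]
{p} --c--> {q,u,v}  [new]
{r,s,t,v} --a--> {p,r,s,t,u,v}  [new]
{r,s,t,v} --b--> {p,q,r,s,t,u,v}  [new]
{r,s,t,v} --c--> {p,q,r,s,t,u,v}  [seen]
{p,q,r,s,t,u} --a--> {p,q,r,s,t,u,v}  [seen]
{p,q,r,s,t,u} --b--> {p,q,r,s,t,u,v}  [seen]
{p,q,r,s,t,u} --c--> {p,q,r,s,t,u,v}  [seen]
{q,u,v} --a--> {p,q,r,s,t,u,v}  [seen]
{q,u,v} --b--> {p,q,r,s,t,u,v}  [seen]
{q,u,v} --c--> {p,r,s,t,u,v}  [seen]
{p,r,s,t,u,v} --a--> {p,q,r,s,t,u,v}  [seen]
{p,r,s,t,u,v} --b--> {p,q,r,s,t,u,v}  [seen]
{p,r,s,t,u,v} --c--> {p,q,r,s,t,u,v}  [seen]
{p,q,r,s,t,u,v} --a--> {p,q,r,s,t,u,v}  [seen]
{p,q,r,s,t,u,v} --b--> {p,q,r,s,t,u,v}  [seen]
{p,q,r,s,t,u,v} --c--> {p,q,r,s,t,u,v}  [seen]
Reachable DFA states: {p}, {r,s,t,v}, {p,q,r,s,t,u}, {q,u,v}, {p,r,s,t,u,v}, {p,q,r,s,t,u,v}.
Accepting DFA states (contain an NFA accepting state): {p}, {r,s,t,v}, {p,q,r,s,t,u}, {q,u,v}, {p,r,s,t,u,v}, {p,q,r,s,t,u,v}.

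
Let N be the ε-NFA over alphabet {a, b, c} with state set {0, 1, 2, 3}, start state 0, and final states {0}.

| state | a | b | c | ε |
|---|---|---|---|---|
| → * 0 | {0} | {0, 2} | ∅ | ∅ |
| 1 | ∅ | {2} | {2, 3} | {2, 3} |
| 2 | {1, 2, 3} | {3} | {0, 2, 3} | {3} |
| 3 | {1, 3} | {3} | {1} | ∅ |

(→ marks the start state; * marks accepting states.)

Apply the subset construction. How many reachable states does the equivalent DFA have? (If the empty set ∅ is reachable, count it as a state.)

Start state of the DFA: {0} (ε-closure of the NFA start).
{0} --a--> {0}  [seen]
{0} --b--> {0, 2, 3}  [new]
{0} --c--> ∅  [new]
{0, 2, 3} --a--> {0, 1, 2, 3}  [new]
{0, 2, 3} --b--> {0, 2, 3}  [seen]
{0, 2, 3} --c--> {0, 1, 2, 3}  [seen]
∅ --a--> ∅  [seen]
∅ --b--> ∅  [seen]
∅ --c--> ∅  [seen]
{0, 1, 2, 3} --a--> {0, 1, 2, 3}  [seen]
{0, 1, 2, 3} --b--> {0, 2, 3}  [seen]
{0, 1, 2, 3} --c--> {0, 1, 2, 3}  [seen]
Reachable DFA states: {0}, {0, 2, 3}, ∅, {0, 1, 2, 3}.

4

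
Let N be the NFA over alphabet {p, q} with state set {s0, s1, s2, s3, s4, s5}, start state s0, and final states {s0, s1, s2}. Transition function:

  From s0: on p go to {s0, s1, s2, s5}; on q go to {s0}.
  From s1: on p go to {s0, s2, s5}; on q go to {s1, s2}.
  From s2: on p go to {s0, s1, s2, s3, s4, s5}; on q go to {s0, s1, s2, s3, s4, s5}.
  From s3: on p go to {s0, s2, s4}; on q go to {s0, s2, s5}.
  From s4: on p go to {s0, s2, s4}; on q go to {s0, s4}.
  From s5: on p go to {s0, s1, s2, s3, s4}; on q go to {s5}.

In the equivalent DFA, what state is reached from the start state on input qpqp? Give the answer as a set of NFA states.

Start: {s0}.
δ(s0,q) = {s0}.
Union: {s0}.
After q: {s0}.
δ(s0,p) = {s0, s1, s2, s5}.
Union: {s0, s1, s2, s5}.
After p: {s0, s1, s2, s5}.
δ(s0,q) = {s0}; δ(s1,q) = {s1, s2}; δ(s2,q) = {s0, s1, s2, s3, s4, s5}; δ(s5,q) = {s5}.
Union: {s0, s1, s2, s3, s4, s5}.
After q: {s0, s1, s2, s3, s4, s5}.
δ(s0,p) = {s0, s1, s2, s5}; δ(s1,p) = {s0, s2, s5}; δ(s2,p) = {s0, s1, s2, s3, s4, s5}; δ(s3,p) = {s0, s2, s4}; δ(s4,p) = {s0, s2, s4}; δ(s5,p) = {s0, s1, s2, s3, s4}.
Union: {s0, s1, s2, s3, s4, s5}.
After p: {s0, s1, s2, s3, s4, s5}.

{s0, s1, s2, s3, s4, s5}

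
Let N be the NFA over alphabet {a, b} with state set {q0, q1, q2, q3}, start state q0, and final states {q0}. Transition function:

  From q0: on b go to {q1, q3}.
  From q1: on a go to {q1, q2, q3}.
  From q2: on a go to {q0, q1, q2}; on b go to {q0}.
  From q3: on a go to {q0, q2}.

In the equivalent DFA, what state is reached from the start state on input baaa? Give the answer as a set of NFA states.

{q0, q1, q2, q3}

Start: {q0}.
δ(q0,b) = {q1, q3}.
Union: {q1, q3}.
After b: {q1, q3}.
δ(q1,a) = {q1, q2, q3}; δ(q3,a) = {q0, q2}.
Union: {q0, q1, q2, q3}.
After a: {q0, q1, q2, q3}.
δ(q0,a) = ∅; δ(q1,a) = {q1, q2, q3}; δ(q2,a) = {q0, q1, q2}; δ(q3,a) = {q0, q2}.
Union: {q0, q1, q2, q3}.
After a: {q0, q1, q2, q3}.
δ(q0,a) = ∅; δ(q1,a) = {q1, q2, q3}; δ(q2,a) = {q0, q1, q2}; δ(q3,a) = {q0, q2}.
Union: {q0, q1, q2, q3}.
After a: {q0, q1, q2, q3}.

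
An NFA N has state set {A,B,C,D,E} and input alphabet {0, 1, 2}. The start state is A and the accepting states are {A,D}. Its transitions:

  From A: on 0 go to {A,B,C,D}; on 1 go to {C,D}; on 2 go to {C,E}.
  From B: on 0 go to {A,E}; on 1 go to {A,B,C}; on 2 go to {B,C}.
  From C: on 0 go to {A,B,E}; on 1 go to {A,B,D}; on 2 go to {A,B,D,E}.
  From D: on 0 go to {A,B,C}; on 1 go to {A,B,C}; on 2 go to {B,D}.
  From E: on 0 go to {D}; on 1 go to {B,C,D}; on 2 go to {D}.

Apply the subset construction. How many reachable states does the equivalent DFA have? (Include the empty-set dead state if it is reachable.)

8

Start state of the DFA: {A}.
{A} --0--> {A,B,C,D}  [new]
{A} --1--> {C,D}  [new]
{A} --2--> {C,E}  [new]
{A,B,C,D} --0--> {A,B,C,D,E}  [new]
{A,B,C,D} --1--> {A,B,C,D}  [seen]
{A,B,C,D} --2--> {A,B,C,D,E}  [seen]
{C,D} --0--> {A,B,C,E}  [new]
{C,D} --1--> {A,B,C,D}  [seen]
{C,D} --2--> {A,B,D,E}  [new]
{C,E} --0--> {A,B,D,E}  [seen]
{C,E} --1--> {A,B,C,D}  [seen]
{C,E} --2--> {A,B,D,E}  [seen]
{A,B,C,D,E} --0--> {A,B,C,D,E}  [seen]
{A,B,C,D,E} --1--> {A,B,C,D}  [seen]
{A,B,C,D,E} --2--> {A,B,C,D,E}  [seen]
{A,B,C,E} --0--> {A,B,C,D,E}  [seen]
{A,B,C,E} --1--> {A,B,C,D}  [seen]
{A,B,C,E} --2--> {A,B,C,D,E}  [seen]
{A,B,D,E} --0--> {A,B,C,D,E}  [seen]
{A,B,D,E} --1--> {A,B,C,D}  [seen]
{A,B,D,E} --2--> {B,C,D,E}  [new]
{B,C,D,E} --0--> {A,B,C,D,E}  [seen]
{B,C,D,E} --1--> {A,B,C,D}  [seen]
{B,C,D,E} --2--> {A,B,C,D,E}  [seen]
Reachable DFA states: {A}, {A,B,C,D}, {C,D}, {C,E}, {A,B,C,D,E}, {A,B,C,E}, {A,B,D,E}, {B,C,D,E}.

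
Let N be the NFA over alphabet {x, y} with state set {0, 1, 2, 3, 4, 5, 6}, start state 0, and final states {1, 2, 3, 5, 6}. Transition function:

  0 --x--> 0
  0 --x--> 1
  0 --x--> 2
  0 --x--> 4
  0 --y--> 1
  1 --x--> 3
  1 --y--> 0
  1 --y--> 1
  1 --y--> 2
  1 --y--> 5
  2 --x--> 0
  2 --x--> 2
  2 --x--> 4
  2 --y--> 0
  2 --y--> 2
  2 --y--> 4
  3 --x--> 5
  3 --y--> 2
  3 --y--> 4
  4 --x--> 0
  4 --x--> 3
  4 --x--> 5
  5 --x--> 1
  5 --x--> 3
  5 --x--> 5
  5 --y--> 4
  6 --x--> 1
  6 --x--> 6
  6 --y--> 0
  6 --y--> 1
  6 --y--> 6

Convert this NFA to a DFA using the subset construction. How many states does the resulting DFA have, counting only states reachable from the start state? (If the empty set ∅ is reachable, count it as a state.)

Start state of the DFA: {0}.
{0} --x--> {0, 1, 2, 4}  [new]
{0} --y--> {1}  [new]
{0, 1, 2, 4} --x--> {0, 1, 2, 3, 4, 5}  [new]
{0, 1, 2, 4} --y--> {0, 1, 2, 4, 5}  [new]
{1} --x--> {3}  [new]
{1} --y--> {0, 1, 2, 5}  [new]
{0, 1, 2, 3, 4, 5} --x--> {0, 1, 2, 3, 4, 5}  [seen]
{0, 1, 2, 3, 4, 5} --y--> {0, 1, 2, 4, 5}  [seen]
{0, 1, 2, 4, 5} --x--> {0, 1, 2, 3, 4, 5}  [seen]
{0, 1, 2, 4, 5} --y--> {0, 1, 2, 4, 5}  [seen]
{3} --x--> {5}  [new]
{3} --y--> {2, 4}  [new]
{0, 1, 2, 5} --x--> {0, 1, 2, 3, 4, 5}  [seen]
{0, 1, 2, 5} --y--> {0, 1, 2, 4, 5}  [seen]
{5} --x--> {1, 3, 5}  [new]
{5} --y--> {4}  [new]
{2, 4} --x--> {0, 2, 3, 4, 5}  [new]
{2, 4} --y--> {0, 2, 4}  [new]
{1, 3, 5} --x--> {1, 3, 5}  [seen]
{1, 3, 5} --y--> {0, 1, 2, 4, 5}  [seen]
{4} --x--> {0, 3, 5}  [new]
{4} --y--> ∅  [new]
{0, 2, 3, 4, 5} --x--> {0, 1, 2, 3, 4, 5}  [seen]
{0, 2, 3, 4, 5} --y--> {0, 1, 2, 4}  [seen]
{0, 2, 4} --x--> {0, 1, 2, 3, 4, 5}  [seen]
{0, 2, 4} --y--> {0, 1, 2, 4}  [seen]
{0, 3, 5} --x--> {0, 1, 2, 3, 4, 5}  [seen]
{0, 3, 5} --y--> {1, 2, 4}  [new]
∅ --x--> ∅  [seen]
∅ --y--> ∅  [seen]
{1, 2, 4} --x--> {0, 2, 3, 4, 5}  [seen]
{1, 2, 4} --y--> {0, 1, 2, 4, 5}  [seen]
Reachable DFA states: {0}, {0, 1, 2, 4}, {1}, {0, 1, 2, 3, 4, 5}, {0, 1, 2, 4, 5}, {3}, {0, 1, 2, 5}, {5}, {2, 4}, {1, 3, 5}, {4}, {0, 2, 3, 4, 5}, {0, 2, 4}, {0, 3, 5}, ∅, {1, 2, 4}.

16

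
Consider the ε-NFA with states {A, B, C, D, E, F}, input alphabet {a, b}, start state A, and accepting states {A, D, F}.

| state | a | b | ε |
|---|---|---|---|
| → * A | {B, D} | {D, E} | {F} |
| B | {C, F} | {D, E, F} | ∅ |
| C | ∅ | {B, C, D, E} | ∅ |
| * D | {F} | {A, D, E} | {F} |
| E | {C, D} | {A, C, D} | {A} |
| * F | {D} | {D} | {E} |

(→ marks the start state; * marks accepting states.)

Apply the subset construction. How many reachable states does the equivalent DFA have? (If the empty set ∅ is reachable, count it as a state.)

3

Start state of the DFA: {A, E, F} (ε-closure of the NFA start).
{A, E, F} --a--> {A, B, C, D, E, F}  [new]
{A, E, F} --b--> {A, C, D, E, F}  [new]
{A, B, C, D, E, F} --a--> {A, B, C, D, E, F}  [seen]
{A, B, C, D, E, F} --b--> {A, B, C, D, E, F}  [seen]
{A, C, D, E, F} --a--> {A, B, C, D, E, F}  [seen]
{A, C, D, E, F} --b--> {A, B, C, D, E, F}  [seen]
Reachable DFA states: {A, E, F}, {A, B, C, D, E, F}, {A, C, D, E, F}.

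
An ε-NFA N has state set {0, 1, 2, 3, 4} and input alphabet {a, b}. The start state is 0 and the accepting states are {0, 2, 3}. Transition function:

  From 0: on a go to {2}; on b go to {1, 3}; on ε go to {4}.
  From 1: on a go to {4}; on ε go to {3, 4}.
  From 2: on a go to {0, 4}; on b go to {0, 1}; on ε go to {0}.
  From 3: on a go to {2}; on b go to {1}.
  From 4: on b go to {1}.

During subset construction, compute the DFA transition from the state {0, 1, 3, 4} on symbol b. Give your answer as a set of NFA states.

{1, 3, 4}

δ(0,b) = {1, 3}; δ(1,b) = ∅; δ(3,b) = {1}; δ(4,b) = {1}.
Union: {1, 3}.
ε-closure gives {1, 3, 4}.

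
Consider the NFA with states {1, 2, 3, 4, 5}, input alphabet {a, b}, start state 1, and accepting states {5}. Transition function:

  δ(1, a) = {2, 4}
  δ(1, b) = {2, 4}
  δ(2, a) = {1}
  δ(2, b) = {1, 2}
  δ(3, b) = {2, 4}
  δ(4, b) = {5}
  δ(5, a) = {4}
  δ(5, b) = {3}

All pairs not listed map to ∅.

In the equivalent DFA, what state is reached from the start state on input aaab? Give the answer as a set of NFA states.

{1, 2, 5}

Start: {1}.
δ(1,a) = {2, 4}.
Union: {2, 4}.
After a: {2, 4}.
δ(2,a) = {1}; δ(4,a) = ∅.
Union: {1}.
After a: {1}.
δ(1,a) = {2, 4}.
Union: {2, 4}.
After a: {2, 4}.
δ(2,b) = {1, 2}; δ(4,b) = {5}.
Union: {1, 2, 5}.
After b: {1, 2, 5}.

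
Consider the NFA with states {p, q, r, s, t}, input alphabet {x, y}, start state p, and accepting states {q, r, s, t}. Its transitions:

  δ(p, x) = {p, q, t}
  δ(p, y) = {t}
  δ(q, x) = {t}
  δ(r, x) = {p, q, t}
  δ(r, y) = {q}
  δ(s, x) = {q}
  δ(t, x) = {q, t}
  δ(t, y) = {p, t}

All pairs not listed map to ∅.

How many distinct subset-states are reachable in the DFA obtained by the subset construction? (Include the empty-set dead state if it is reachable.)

Start state of the DFA: {p}.
{p} --x--> {p, q, t}  [new]
{p} --y--> {t}  [new]
{p, q, t} --x--> {p, q, t}  [seen]
{p, q, t} --y--> {p, t}  [new]
{t} --x--> {q, t}  [new]
{t} --y--> {p, t}  [seen]
{p, t} --x--> {p, q, t}  [seen]
{p, t} --y--> {p, t}  [seen]
{q, t} --x--> {q, t}  [seen]
{q, t} --y--> {p, t}  [seen]
Reachable DFA states: {p}, {p, q, t}, {t}, {p, t}, {q, t}.

5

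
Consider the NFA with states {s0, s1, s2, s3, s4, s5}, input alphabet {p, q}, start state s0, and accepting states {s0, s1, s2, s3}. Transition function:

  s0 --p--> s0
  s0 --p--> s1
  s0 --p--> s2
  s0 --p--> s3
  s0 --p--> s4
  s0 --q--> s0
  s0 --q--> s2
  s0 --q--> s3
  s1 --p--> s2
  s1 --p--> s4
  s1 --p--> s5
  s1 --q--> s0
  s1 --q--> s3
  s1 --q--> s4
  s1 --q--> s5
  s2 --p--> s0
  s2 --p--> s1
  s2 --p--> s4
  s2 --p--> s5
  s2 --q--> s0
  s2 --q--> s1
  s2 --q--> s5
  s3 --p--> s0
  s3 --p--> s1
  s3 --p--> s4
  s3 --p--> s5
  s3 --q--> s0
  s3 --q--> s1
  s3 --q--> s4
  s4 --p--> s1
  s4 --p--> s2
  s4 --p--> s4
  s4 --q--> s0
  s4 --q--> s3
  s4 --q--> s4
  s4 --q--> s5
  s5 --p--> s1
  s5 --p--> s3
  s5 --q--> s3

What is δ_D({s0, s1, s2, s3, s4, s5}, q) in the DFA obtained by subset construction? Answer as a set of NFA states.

{s0, s1, s2, s3, s4, s5}

δ(s0,q) = {s0, s2, s3}; δ(s1,q) = {s0, s3, s4, s5}; δ(s2,q) = {s0, s1, s5}; δ(s3,q) = {s0, s1, s4}; δ(s4,q) = {s0, s3, s4, s5}; δ(s5,q) = {s3}.
Union: {s0, s1, s2, s3, s4, s5}.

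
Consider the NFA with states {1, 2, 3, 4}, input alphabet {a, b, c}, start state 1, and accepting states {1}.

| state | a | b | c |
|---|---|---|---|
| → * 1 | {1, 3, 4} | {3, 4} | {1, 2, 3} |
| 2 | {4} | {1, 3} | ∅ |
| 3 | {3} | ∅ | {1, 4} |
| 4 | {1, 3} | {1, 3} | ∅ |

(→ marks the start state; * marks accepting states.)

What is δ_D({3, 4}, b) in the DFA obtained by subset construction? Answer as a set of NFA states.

δ(3,b) = ∅; δ(4,b) = {1, 3}.
Union: {1, 3}.

{1, 3}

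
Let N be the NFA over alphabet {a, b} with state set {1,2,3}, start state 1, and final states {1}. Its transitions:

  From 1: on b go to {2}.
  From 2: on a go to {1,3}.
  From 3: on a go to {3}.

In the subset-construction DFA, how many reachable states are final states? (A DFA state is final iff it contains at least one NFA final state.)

Start state of the DFA: {1}.
{1} --a--> ∅  [new]
{1} --b--> {2}  [new]
∅ --a--> ∅  [seen]
∅ --b--> ∅  [seen]
{2} --a--> {1,3}  [new]
{2} --b--> ∅  [seen]
{1,3} --a--> {3}  [new]
{1,3} --b--> {2}  [seen]
{3} --a--> {3}  [seen]
{3} --b--> ∅  [seen]
Reachable DFA states: {1}, ∅, {2}, {1,3}, {3}.
Accepting DFA states (contain an NFA accepting state): {1}, {1,3}.

2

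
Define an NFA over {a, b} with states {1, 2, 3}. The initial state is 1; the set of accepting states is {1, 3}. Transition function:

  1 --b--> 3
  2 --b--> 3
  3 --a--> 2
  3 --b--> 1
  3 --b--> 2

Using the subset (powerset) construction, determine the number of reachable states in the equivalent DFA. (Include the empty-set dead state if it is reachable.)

Start state of the DFA: {1}.
{1} --a--> ∅  [new]
{1} --b--> {3}  [new]
∅ --a--> ∅  [seen]
∅ --b--> ∅  [seen]
{3} --a--> {2}  [new]
{3} --b--> {1, 2}  [new]
{2} --a--> ∅  [seen]
{2} --b--> {3}  [seen]
{1, 2} --a--> ∅  [seen]
{1, 2} --b--> {3}  [seen]
Reachable DFA states: {1}, ∅, {3}, {2}, {1, 2}.

5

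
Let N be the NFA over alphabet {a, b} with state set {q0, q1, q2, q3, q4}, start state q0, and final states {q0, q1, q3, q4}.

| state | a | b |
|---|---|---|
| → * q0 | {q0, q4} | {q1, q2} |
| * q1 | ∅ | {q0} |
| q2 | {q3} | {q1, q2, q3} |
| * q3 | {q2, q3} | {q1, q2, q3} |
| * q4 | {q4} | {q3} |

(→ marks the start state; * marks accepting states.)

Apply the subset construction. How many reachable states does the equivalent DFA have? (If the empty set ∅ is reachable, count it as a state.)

8

Start state of the DFA: {q0}.
{q0} --a--> {q0, q4}  [new]
{q0} --b--> {q1, q2}  [new]
{q0, q4} --a--> {q0, q4}  [seen]
{q0, q4} --b--> {q1, q2, q3}  [new]
{q1, q2} --a--> {q3}  [new]
{q1, q2} --b--> {q0, q1, q2, q3}  [new]
{q1, q2, q3} --a--> {q2, q3}  [new]
{q1, q2, q3} --b--> {q0, q1, q2, q3}  [seen]
{q3} --a--> {q2, q3}  [seen]
{q3} --b--> {q1, q2, q3}  [seen]
{q0, q1, q2, q3} --a--> {q0, q2, q3, q4}  [new]
{q0, q1, q2, q3} --b--> {q0, q1, q2, q3}  [seen]
{q2, q3} --a--> {q2, q3}  [seen]
{q2, q3} --b--> {q1, q2, q3}  [seen]
{q0, q2, q3, q4} --a--> {q0, q2, q3, q4}  [seen]
{q0, q2, q3, q4} --b--> {q1, q2, q3}  [seen]
Reachable DFA states: {q0}, {q0, q4}, {q1, q2}, {q1, q2, q3}, {q3}, {q0, q1, q2, q3}, {q2, q3}, {q0, q2, q3, q4}.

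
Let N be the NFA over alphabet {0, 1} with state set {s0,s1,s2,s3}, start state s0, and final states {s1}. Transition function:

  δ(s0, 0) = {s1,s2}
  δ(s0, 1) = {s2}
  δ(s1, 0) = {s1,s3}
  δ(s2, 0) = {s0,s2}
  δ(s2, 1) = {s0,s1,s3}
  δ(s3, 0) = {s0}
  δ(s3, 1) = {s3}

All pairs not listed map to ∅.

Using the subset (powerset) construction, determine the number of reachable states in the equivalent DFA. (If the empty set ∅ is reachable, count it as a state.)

Start state of the DFA: {s0}.
{s0} --0--> {s1,s2}  [new]
{s0} --1--> {s2}  [new]
{s1,s2} --0--> {s0,s1,s2,s3}  [new]
{s1,s2} --1--> {s0,s1,s3}  [new]
{s2} --0--> {s0,s2}  [new]
{s2} --1--> {s0,s1,s3}  [seen]
{s0,s1,s2,s3} --0--> {s0,s1,s2,s3}  [seen]
{s0,s1,s2,s3} --1--> {s0,s1,s2,s3}  [seen]
{s0,s1,s3} --0--> {s0,s1,s2,s3}  [seen]
{s0,s1,s3} --1--> {s2,s3}  [new]
{s0,s2} --0--> {s0,s1,s2}  [new]
{s0,s2} --1--> {s0,s1,s2,s3}  [seen]
{s2,s3} --0--> {s0,s2}  [seen]
{s2,s3} --1--> {s0,s1,s3}  [seen]
{s0,s1,s2} --0--> {s0,s1,s2,s3}  [seen]
{s0,s1,s2} --1--> {s0,s1,s2,s3}  [seen]
Reachable DFA states: {s0}, {s1,s2}, {s2}, {s0,s1,s2,s3}, {s0,s1,s3}, {s0,s2}, {s2,s3}, {s0,s1,s2}.

8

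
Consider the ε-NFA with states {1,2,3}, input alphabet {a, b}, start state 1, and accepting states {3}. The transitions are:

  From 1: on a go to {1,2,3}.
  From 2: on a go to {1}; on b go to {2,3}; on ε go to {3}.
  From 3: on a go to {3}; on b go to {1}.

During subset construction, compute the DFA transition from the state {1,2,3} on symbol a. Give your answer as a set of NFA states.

δ(1,a) = {1,2,3}; δ(2,a) = {1}; δ(3,a) = {3}.
Union: {1,2,3}.

{1,2,3}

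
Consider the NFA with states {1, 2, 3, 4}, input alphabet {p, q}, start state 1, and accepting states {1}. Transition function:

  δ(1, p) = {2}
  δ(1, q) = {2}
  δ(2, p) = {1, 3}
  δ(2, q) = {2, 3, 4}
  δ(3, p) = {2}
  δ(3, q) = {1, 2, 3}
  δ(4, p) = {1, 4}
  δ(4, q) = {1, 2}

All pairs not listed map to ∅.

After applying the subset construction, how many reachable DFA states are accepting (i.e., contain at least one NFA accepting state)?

4

Start state of the DFA: {1}.
{1} --p--> {2}  [new]
{1} --q--> {2}  [seen]
{2} --p--> {1, 3}  [new]
{2} --q--> {2, 3, 4}  [new]
{1, 3} --p--> {2}  [seen]
{1, 3} --q--> {1, 2, 3}  [new]
{2, 3, 4} --p--> {1, 2, 3, 4}  [new]
{2, 3, 4} --q--> {1, 2, 3, 4}  [seen]
{1, 2, 3} --p--> {1, 2, 3}  [seen]
{1, 2, 3} --q--> {1, 2, 3, 4}  [seen]
{1, 2, 3, 4} --p--> {1, 2, 3, 4}  [seen]
{1, 2, 3, 4} --q--> {1, 2, 3, 4}  [seen]
Reachable DFA states: {1}, {2}, {1, 3}, {2, 3, 4}, {1, 2, 3}, {1, 2, 3, 4}.
Accepting DFA states (contain an NFA accepting state): {1}, {1, 3}, {1, 2, 3}, {1, 2, 3, 4}.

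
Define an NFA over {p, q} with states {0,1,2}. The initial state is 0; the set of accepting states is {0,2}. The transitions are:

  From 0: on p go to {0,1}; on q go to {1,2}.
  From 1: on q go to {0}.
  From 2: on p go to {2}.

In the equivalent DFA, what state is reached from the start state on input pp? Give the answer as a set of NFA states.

{0,1}

Start: {0}.
δ(0,p) = {0,1}.
Union: {0,1}.
After p: {0,1}.
δ(0,p) = {0,1}; δ(1,p) = ∅.
Union: {0,1}.
After p: {0,1}.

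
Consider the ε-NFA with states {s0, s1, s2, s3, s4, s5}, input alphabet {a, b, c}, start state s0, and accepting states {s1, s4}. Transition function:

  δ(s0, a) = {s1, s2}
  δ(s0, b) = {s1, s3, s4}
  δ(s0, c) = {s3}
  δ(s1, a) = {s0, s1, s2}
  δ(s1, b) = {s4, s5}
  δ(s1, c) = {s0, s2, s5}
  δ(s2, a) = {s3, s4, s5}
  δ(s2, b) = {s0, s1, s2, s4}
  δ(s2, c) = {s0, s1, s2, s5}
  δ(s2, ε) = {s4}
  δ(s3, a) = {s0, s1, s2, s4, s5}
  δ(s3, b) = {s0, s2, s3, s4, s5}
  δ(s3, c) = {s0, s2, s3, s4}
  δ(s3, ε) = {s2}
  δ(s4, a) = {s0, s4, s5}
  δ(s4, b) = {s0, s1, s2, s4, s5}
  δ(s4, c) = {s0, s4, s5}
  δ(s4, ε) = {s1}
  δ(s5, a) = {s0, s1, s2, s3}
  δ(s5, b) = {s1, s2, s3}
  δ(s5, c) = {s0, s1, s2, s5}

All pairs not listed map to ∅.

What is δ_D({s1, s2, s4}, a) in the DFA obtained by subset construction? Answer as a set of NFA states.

{s0, s1, s2, s3, s4, s5}

δ(s1,a) = {s0, s1, s2}; δ(s2,a) = {s3, s4, s5}; δ(s4,a) = {s0, s4, s5}.
Union: {s0, s1, s2, s3, s4, s5}.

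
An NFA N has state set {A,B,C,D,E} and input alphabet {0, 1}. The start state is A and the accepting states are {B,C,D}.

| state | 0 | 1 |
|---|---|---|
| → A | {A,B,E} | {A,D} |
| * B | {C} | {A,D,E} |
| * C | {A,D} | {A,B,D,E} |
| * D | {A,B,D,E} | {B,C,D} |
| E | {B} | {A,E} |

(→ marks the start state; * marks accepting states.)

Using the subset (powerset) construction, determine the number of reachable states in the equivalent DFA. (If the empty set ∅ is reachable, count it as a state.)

8

Start state of the DFA: {A}.
{A} --0--> {A,B,E}  [new]
{A} --1--> {A,D}  [new]
{A,B,E} --0--> {A,B,C,E}  [new]
{A,B,E} --1--> {A,D,E}  [new]
{A,D} --0--> {A,B,D,E}  [new]
{A,D} --1--> {A,B,C,D}  [new]
{A,B,C,E} --0--> {A,B,C,D,E}  [new]
{A,B,C,E} --1--> {A,B,D,E}  [seen]
{A,D,E} --0--> {A,B,D,E}  [seen]
{A,D,E} --1--> {A,B,C,D,E}  [seen]
{A,B,D,E} --0--> {A,B,C,D,E}  [seen]
{A,B,D,E} --1--> {A,B,C,D,E}  [seen]
{A,B,C,D} --0--> {A,B,C,D,E}  [seen]
{A,B,C,D} --1--> {A,B,C,D,E}  [seen]
{A,B,C,D,E} --0--> {A,B,C,D,E}  [seen]
{A,B,C,D,E} --1--> {A,B,C,D,E}  [seen]
Reachable DFA states: {A}, {A,B,E}, {A,D}, {A,B,C,E}, {A,D,E}, {A,B,D,E}, {A,B,C,D}, {A,B,C,D,E}.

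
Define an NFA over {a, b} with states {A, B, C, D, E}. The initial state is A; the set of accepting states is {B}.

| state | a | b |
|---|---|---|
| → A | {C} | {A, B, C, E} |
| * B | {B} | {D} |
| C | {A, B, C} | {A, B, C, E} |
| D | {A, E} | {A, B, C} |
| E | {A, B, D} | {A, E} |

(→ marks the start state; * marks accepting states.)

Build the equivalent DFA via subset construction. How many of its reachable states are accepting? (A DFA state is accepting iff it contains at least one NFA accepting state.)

4

Start state of the DFA: {A}.
{A} --a--> {C}  [new]
{A} --b--> {A, B, C, E}  [new]
{C} --a--> {A, B, C}  [new]
{C} --b--> {A, B, C, E}  [seen]
{A, B, C, E} --a--> {A, B, C, D}  [new]
{A, B, C, E} --b--> {A, B, C, D, E}  [new]
{A, B, C} --a--> {A, B, C}  [seen]
{A, B, C} --b--> {A, B, C, D, E}  [seen]
{A, B, C, D} --a--> {A, B, C, E}  [seen]
{A, B, C, D} --b--> {A, B, C, D, E}  [seen]
{A, B, C, D, E} --a--> {A, B, C, D, E}  [seen]
{A, B, C, D, E} --b--> {A, B, C, D, E}  [seen]
Reachable DFA states: {A}, {C}, {A, B, C, E}, {A, B, C}, {A, B, C, D}, {A, B, C, D, E}.
Accepting DFA states (contain an NFA accepting state): {A, B, C, E}, {A, B, C}, {A, B, C, D}, {A, B, C, D, E}.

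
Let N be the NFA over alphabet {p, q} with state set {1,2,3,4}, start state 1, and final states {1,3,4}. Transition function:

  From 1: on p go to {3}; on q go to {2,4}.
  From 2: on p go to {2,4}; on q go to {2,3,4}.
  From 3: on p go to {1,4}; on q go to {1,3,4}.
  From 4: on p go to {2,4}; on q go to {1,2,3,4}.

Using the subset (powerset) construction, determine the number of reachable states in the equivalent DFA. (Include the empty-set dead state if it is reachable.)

Start state of the DFA: {1}.
{1} --p--> {3}  [new]
{1} --q--> {2,4}  [new]
{3} --p--> {1,4}  [new]
{3} --q--> {1,3,4}  [new]
{2,4} --p--> {2,4}  [seen]
{2,4} --q--> {1,2,3,4}  [new]
{1,4} --p--> {2,3,4}  [new]
{1,4} --q--> {1,2,3,4}  [seen]
{1,3,4} --p--> {1,2,3,4}  [seen]
{1,3,4} --q--> {1,2,3,4}  [seen]
{1,2,3,4} --p--> {1,2,3,4}  [seen]
{1,2,3,4} --q--> {1,2,3,4}  [seen]
{2,3,4} --p--> {1,2,4}  [new]
{2,3,4} --q--> {1,2,3,4}  [seen]
{1,2,4} --p--> {2,3,4}  [seen]
{1,2,4} --q--> {1,2,3,4}  [seen]
Reachable DFA states: {1}, {3}, {2,4}, {1,4}, {1,3,4}, {1,2,3,4}, {2,3,4}, {1,2,4}.

8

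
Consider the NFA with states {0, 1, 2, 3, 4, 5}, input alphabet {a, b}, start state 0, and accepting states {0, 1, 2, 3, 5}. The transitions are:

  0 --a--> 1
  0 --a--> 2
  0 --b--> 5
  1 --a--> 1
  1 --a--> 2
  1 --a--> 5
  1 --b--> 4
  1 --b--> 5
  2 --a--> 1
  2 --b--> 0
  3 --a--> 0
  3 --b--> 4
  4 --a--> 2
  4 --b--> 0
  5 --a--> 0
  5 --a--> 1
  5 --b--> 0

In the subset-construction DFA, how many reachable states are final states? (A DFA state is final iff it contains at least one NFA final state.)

10

Start state of the DFA: {0}.
{0} --a--> {1, 2}  [new]
{0} --b--> {5}  [new]
{1, 2} --a--> {1, 2, 5}  [new]
{1, 2} --b--> {0, 4, 5}  [new]
{5} --a--> {0, 1}  [new]
{5} --b--> {0}  [seen]
{1, 2, 5} --a--> {0, 1, 2, 5}  [new]
{1, 2, 5} --b--> {0, 4, 5}  [seen]
{0, 4, 5} --a--> {0, 1, 2}  [new]
{0, 4, 5} --b--> {0, 5}  [new]
{0, 1} --a--> {1, 2, 5}  [seen]
{0, 1} --b--> {4, 5}  [new]
{0, 1, 2, 5} --a--> {0, 1, 2, 5}  [seen]
{0, 1, 2, 5} --b--> {0, 4, 5}  [seen]
{0, 1, 2} --a--> {1, 2, 5}  [seen]
{0, 1, 2} --b--> {0, 4, 5}  [seen]
{0, 5} --a--> {0, 1, 2}  [seen]
{0, 5} --b--> {0, 5}  [seen]
{4, 5} --a--> {0, 1, 2}  [seen]
{4, 5} --b--> {0}  [seen]
Reachable DFA states: {0}, {1, 2}, {5}, {1, 2, 5}, {0, 4, 5}, {0, 1}, {0, 1, 2, 5}, {0, 1, 2}, {0, 5}, {4, 5}.
Accepting DFA states (contain an NFA accepting state): {0}, {1, 2}, {5}, {1, 2, 5}, {0, 4, 5}, {0, 1}, {0, 1, 2, 5}, {0, 1, 2}, {0, 5}, {4, 5}.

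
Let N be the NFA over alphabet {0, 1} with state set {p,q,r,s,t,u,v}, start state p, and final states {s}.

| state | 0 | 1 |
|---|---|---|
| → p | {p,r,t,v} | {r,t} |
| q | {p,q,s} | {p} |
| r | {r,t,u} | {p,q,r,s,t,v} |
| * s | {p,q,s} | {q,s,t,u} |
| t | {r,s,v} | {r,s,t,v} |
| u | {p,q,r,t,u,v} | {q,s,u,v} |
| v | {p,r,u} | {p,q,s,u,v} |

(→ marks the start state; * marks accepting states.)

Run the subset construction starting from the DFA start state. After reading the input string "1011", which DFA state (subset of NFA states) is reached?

Start: {p}.
δ(p,1) = {r,t}.
Union: {r,t}.
After 1: {r,t}.
δ(r,0) = {r,t,u}; δ(t,0) = {r,s,v}.
Union: {r,s,t,u,v}.
After 0: {r,s,t,u,v}.
δ(r,1) = {p,q,r,s,t,v}; δ(s,1) = {q,s,t,u}; δ(t,1) = {r,s,t,v}; δ(u,1) = {q,s,u,v}; δ(v,1) = {p,q,s,u,v}.
Union: {p,q,r,s,t,u,v}.
After 1: {p,q,r,s,t,u,v}.
δ(p,1) = {r,t}; δ(q,1) = {p}; δ(r,1) = {p,q,r,s,t,v}; δ(s,1) = {q,s,t,u}; δ(t,1) = {r,s,t,v}; δ(u,1) = {q,s,u,v}; δ(v,1) = {p,q,s,u,v}.
Union: {p,q,r,s,t,u,v}.
After 1: {p,q,r,s,t,u,v}.

{p,q,r,s,t,u,v}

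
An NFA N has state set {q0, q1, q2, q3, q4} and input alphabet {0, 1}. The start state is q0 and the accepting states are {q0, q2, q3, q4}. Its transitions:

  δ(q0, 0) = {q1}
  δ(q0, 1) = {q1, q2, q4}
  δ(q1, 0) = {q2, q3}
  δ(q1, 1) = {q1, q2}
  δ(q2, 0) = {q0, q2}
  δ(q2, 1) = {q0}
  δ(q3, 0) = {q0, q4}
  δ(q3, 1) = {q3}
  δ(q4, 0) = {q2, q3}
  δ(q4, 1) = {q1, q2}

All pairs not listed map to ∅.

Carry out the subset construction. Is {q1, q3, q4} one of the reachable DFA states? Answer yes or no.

Start state of the DFA: {q0}.
{q0} --0--> {q1}  [new]
{q0} --1--> {q1, q2, q4}  [new]
{q1} --0--> {q2, q3}  [new]
{q1} --1--> {q1, q2}  [new]
{q1, q2, q4} --0--> {q0, q2, q3}  [new]
{q1, q2, q4} --1--> {q0, q1, q2}  [new]
{q2, q3} --0--> {q0, q2, q4}  [new]
{q2, q3} --1--> {q0, q3}  [new]
{q1, q2} --0--> {q0, q2, q3}  [seen]
{q1, q2} --1--> {q0, q1, q2}  [seen]
{q0, q2, q3} --0--> {q0, q1, q2, q4}  [new]
{q0, q2, q3} --1--> {q0, q1, q2, q3, q4}  [new]
{q0, q1, q2} --0--> {q0, q1, q2, q3}  [new]
{q0, q1, q2} --1--> {q0, q1, q2, q4}  [seen]
{q0, q2, q4} --0--> {q0, q1, q2, q3}  [seen]
{q0, q2, q4} --1--> {q0, q1, q2, q4}  [seen]
{q0, q3} --0--> {q0, q1, q4}  [new]
{q0, q3} --1--> {q1, q2, q3, q4}  [new]
{q0, q1, q2, q4} --0--> {q0, q1, q2, q3}  [seen]
{q0, q1, q2, q4} --1--> {q0, q1, q2, q4}  [seen]
{q0, q1, q2, q3, q4} --0--> {q0, q1, q2, q3, q4}  [seen]
{q0, q1, q2, q3, q4} --1--> {q0, q1, q2, q3, q4}  [seen]
{q0, q1, q2, q3} --0--> {q0, q1, q2, q3, q4}  [seen]
{q0, q1, q2, q3} --1--> {q0, q1, q2, q3, q4}  [seen]
{q0, q1, q4} --0--> {q1, q2, q3}  [new]
{q0, q1, q4} --1--> {q1, q2, q4}  [seen]
{q1, q2, q3, q4} --0--> {q0, q2, q3, q4}  [new]
{q1, q2, q3, q4} --1--> {q0, q1, q2, q3}  [seen]
{q1, q2, q3} --0--> {q0, q2, q3, q4}  [seen]
{q1, q2, q3} --1--> {q0, q1, q2, q3}  [seen]
{q0, q2, q3, q4} --0--> {q0, q1, q2, q3, q4}  [seen]
{q0, q2, q3, q4} --1--> {q0, q1, q2, q3, q4}  [seen]
Reachable DFA states: {q0}, {q1}, {q1, q2, q4}, {q2, q3}, {q1, q2}, {q0, q2, q3}, {q0, q1, q2}, {q0, q2, q4}, {q0, q3}, {q0, q1, q2, q4}, {q0, q1, q2, q3, q4}, {q0, q1, q2, q3}, {q0, q1, q4}, {q1, q2, q3, q4}, {q1, q2, q3}, {q0, q2, q3, q4}.
{q1, q3, q4} is not among them.

no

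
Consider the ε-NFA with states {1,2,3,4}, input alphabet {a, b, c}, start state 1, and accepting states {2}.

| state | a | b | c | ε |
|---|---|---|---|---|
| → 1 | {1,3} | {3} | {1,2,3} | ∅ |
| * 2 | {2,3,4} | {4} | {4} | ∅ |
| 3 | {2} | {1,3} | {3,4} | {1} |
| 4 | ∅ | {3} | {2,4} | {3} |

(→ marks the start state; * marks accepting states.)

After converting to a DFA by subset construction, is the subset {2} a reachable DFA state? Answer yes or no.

no

Start state of the DFA: {1} (ε-closure of the NFA start).
{1} --a--> {1,3}  [new]
{1} --b--> {1,3}  [seen]
{1} --c--> {1,2,3}  [new]
{1,3} --a--> {1,2,3}  [seen]
{1,3} --b--> {1,3}  [seen]
{1,3} --c--> {1,2,3,4}  [new]
{1,2,3} --a--> {1,2,3,4}  [seen]
{1,2,3} --b--> {1,3,4}  [new]
{1,2,3} --c--> {1,2,3,4}  [seen]
{1,2,3,4} --a--> {1,2,3,4}  [seen]
{1,2,3,4} --b--> {1,3,4}  [seen]
{1,2,3,4} --c--> {1,2,3,4}  [seen]
{1,3,4} --a--> {1,2,3}  [seen]
{1,3,4} --b--> {1,3}  [seen]
{1,3,4} --c--> {1,2,3,4}  [seen]
Reachable DFA states: {1}, {1,3}, {1,2,3}, {1,2,3,4}, {1,3,4}.
{2} is not among them.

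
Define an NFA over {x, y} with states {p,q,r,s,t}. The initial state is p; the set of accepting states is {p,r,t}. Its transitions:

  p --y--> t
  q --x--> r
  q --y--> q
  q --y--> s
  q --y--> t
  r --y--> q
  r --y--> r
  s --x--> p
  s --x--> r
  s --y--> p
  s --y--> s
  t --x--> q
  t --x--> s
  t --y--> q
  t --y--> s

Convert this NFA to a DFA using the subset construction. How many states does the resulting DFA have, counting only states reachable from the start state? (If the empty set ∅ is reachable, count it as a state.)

11

Start state of the DFA: {p}.
{p} --x--> ∅  [new]
{p} --y--> {t}  [new]
∅ --x--> ∅  [seen]
∅ --y--> ∅  [seen]
{t} --x--> {q,s}  [new]
{t} --y--> {q,s}  [seen]
{q,s} --x--> {p,r}  [new]
{q,s} --y--> {p,q,s,t}  [new]
{p,r} --x--> ∅  [seen]
{p,r} --y--> {q,r,t}  [new]
{p,q,s,t} --x--> {p,q,r,s}  [new]
{p,q,s,t} --y--> {p,q,s,t}  [seen]
{q,r,t} --x--> {q,r,s}  [new]
{q,r,t} --y--> {q,r,s,t}  [new]
{p,q,r,s} --x--> {p,r}  [seen]
{p,q,r,s} --y--> {p,q,r,s,t}  [new]
{q,r,s} --x--> {p,r}  [seen]
{q,r,s} --y--> {p,q,r,s,t}  [seen]
{q,r,s,t} --x--> {p,q,r,s}  [seen]
{q,r,s,t} --y--> {p,q,r,s,t}  [seen]
{p,q,r,s,t} --x--> {p,q,r,s}  [seen]
{p,q,r,s,t} --y--> {p,q,r,s,t}  [seen]
Reachable DFA states: {p}, ∅, {t}, {q,s}, {p,r}, {p,q,s,t}, {q,r,t}, {p,q,r,s}, {q,r,s}, {q,r,s,t}, {p,q,r,s,t}.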